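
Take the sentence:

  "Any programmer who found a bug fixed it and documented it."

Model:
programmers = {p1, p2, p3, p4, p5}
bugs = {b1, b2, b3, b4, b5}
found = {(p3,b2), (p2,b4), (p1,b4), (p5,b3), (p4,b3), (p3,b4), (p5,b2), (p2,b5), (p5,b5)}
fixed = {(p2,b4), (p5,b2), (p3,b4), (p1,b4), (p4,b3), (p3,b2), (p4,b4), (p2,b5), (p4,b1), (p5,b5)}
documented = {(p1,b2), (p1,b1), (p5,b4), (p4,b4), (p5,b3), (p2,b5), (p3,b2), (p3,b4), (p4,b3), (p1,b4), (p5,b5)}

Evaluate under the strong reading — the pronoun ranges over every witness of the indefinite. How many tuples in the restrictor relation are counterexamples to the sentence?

3

"it" takes "a bug" as antecedent — a donkey pronoun bound across the clause boundary.
Strong reading: for every (p,b) with found(p,b), fixed(p,b) ∧ documented(p,b).
Restrictor pairs: (p1,b4) ✓  (p2,b4) ✗  (p2,b5) ✓  (p3,b2) ✓  (p3,b4) ✓  (p4,b3) ✓  (p5,b2) ✗  (p5,b3) ✗  (p5,b5) ✓
Counterexamples (restrictor pairs failing the scope): 3.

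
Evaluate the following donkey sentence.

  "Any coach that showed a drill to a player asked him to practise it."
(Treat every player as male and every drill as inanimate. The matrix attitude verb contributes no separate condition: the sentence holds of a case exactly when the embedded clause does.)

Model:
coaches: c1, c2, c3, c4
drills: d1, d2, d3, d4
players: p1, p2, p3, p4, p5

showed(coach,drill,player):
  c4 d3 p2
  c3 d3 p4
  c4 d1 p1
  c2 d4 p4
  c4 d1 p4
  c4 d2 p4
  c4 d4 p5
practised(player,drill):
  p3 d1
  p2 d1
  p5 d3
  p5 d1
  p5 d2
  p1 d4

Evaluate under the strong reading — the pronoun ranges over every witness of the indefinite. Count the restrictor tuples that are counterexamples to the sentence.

"him" takes "a player" as antecedent and "it" takes "a drill"; both are donkey pronouns co-varying with the restrictor.
Strong reading: for every (c,d,p) with showed(c,d,p), practised(p,d).
Restrictor triples: (c2,d4,p4)→practised(p4,d4) ✗  (c3,d3,p4)→practised(p4,d3) ✗  (c4,d1,p1)→practised(p1,d1) ✗  (c4,d1,p4)→practised(p4,d1) ✗  (c4,d2,p4)→practised(p4,d2) ✗  (c4,d3,p2)→practised(p2,d3) ✗  (c4,d4,p5)→practised(p5,d4) ✗
Counterexamples (restrictor triples failing the scope): 7.

7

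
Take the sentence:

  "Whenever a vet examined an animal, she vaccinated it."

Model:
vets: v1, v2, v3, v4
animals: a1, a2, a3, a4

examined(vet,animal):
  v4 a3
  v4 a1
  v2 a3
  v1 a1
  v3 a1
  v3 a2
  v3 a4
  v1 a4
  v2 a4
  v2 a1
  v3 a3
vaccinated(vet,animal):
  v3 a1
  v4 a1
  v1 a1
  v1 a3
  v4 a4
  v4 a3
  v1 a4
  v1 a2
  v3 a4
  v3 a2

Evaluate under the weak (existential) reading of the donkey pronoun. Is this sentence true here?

False

"it" takes "an animal" as antecedent — a donkey pronoun bound across the clause boundary.
Weak reading: every vet v with some examined-animal has at least one examined-animal a such that vaccinated(v,a).
Per vet: v1:✓  v2:✗  v3:✓  v4:✓
v2 has no witness among its examined-animals.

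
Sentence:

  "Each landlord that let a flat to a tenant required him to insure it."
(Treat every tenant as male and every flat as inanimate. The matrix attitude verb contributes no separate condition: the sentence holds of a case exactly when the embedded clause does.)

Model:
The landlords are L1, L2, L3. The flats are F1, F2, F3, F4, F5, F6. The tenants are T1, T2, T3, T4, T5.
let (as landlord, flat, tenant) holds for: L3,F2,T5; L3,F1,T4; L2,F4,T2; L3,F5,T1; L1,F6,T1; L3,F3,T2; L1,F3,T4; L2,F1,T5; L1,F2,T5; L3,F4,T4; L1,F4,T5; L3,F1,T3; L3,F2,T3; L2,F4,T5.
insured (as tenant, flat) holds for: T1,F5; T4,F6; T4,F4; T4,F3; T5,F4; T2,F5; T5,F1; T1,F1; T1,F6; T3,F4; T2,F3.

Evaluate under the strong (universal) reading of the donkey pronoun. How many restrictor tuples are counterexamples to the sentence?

6

"him" takes "a tenant" as antecedent and "it" takes "a flat"; both are donkey pronouns co-varying with the restrictor.
Strong reading: for every (l,f,t) with let(l,f,t), insured(t,f).
Restrictor triples: (L1,F2,T5)→insured(T5,F2) ✗  (L1,F3,T4)→insured(T4,F3) ✓  (L1,F4,T5)→insured(T5,F4) ✓  (L1,F6,T1)→insured(T1,F6) ✓  (L2,F1,T5)→insured(T5,F1) ✓  (L2,F4,T2)→insured(T2,F4) ✗  (L2,F4,T5)→insured(T5,F4) ✓  (L3,F1,T3)→insured(T3,F1) ✗  (L3,F1,T4)→insured(T4,F1) ✗  (L3,F2,T3)→insured(T3,F2) ✗  (L3,F2,T5)→insured(T5,F2) ✗  (L3,F3,T2)→insured(T2,F3) ✓  (L3,F4,T4)→insured(T4,F4) ✓  (L3,F5,T1)→insured(T1,F5) ✓
Counterexamples (restrictor triples failing the scope): 6.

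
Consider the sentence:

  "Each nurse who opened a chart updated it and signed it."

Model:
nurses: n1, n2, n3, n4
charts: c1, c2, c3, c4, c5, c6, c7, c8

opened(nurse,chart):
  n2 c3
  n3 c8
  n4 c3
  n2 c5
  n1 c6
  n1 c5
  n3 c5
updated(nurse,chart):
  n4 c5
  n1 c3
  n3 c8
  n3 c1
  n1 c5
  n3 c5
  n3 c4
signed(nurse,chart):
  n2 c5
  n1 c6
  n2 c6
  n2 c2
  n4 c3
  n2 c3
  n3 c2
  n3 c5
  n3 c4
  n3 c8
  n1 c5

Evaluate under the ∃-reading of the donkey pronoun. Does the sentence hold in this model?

False

"it" takes "a chart" as antecedent — a donkey pronoun bound across the clause boundary.
Weak reading: every nurse n with some opened-chart has at least one opened-chart c such that updated(n,c) ∧ signed(n,c).
Per nurse: n1:✓  n2:✗  n3:✓  n4:✗
n2 has no witness among its opened-charts.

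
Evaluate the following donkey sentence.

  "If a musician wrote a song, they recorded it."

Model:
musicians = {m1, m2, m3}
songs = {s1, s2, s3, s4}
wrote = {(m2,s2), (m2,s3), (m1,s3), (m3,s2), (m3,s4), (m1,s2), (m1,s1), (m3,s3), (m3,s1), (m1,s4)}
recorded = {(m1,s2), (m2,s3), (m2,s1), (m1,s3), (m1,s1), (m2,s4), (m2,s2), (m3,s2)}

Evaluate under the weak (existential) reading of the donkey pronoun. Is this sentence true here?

"it" takes "a song" as antecedent — a donkey pronoun bound across the clause boundary.
Weak reading: every musician m with some wrote-song has at least one wrote-song s such that recorded(m,s).
Per musician: m1:✓  m2:✓  m3:✓
Every musician in the restrictor has a witness.

True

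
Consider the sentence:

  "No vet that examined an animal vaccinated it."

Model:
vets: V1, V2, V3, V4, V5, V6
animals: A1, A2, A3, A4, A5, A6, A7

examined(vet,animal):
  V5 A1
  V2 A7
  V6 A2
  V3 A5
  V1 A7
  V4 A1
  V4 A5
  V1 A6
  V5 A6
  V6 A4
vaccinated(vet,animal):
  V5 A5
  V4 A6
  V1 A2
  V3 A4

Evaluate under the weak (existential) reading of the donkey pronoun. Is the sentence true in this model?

True

"it" takes "an animal" as antecedent — a donkey pronoun bound across the clause boundary.
Truth condition: for no (v,a) with examined(v,a) does vaccinated(v,a) hold.
Restrictor pairs — does the scope hold? (V1,A6):fails  (V1,A7):fails  (V2,A7):fails  (V3,A5):fails  (V4,A1):fails  (V4,A5):fails  (V5,A1):fails  (V5,A6):fails  (V6,A2):fails  (V6,A4):fails
Scope holds for no restrictor pair, so the sentence is true.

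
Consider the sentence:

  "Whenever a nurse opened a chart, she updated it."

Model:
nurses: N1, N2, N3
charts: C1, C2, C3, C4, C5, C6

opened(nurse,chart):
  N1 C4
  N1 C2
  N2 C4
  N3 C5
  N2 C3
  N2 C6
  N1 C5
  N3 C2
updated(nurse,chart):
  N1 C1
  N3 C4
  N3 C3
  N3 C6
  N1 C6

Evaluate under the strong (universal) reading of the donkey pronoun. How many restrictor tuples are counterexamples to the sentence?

8

"it" takes "a chart" as antecedent — a donkey pronoun bound across the clause boundary.
Strong reading: for every (n,c) with opened(n,c), updated(n,c).
Restrictor pairs: (N1,C2) ✗  (N1,C4) ✗  (N1,C5) ✗  (N2,C3) ✗  (N2,C4) ✗  (N2,C6) ✗  (N3,C2) ✗  (N3,C5) ✗
Counterexamples (restrictor pairs failing the scope): 8.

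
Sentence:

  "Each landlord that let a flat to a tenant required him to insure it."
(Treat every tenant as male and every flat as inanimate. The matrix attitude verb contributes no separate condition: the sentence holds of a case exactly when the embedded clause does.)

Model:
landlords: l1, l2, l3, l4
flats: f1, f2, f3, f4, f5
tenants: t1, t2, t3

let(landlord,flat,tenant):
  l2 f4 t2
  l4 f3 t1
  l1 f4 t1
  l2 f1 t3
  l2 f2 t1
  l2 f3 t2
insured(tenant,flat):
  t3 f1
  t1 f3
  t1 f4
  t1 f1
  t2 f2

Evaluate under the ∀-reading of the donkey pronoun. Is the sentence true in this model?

"him" takes "a tenant" as antecedent and "it" takes "a flat"; both are donkey pronouns co-varying with the restrictor.
Strong reading: for every (l,f,t) with let(l,f,t), insured(t,f).
Restrictor triples: (l1,f4,t1)→insured(t1,f4) ✓  (l2,f1,t3)→insured(t3,f1) ✓  (l2,f2,t1)→insured(t1,f2) ✗  (l2,f3,t2)→insured(t2,f3) ✗  (l2,f4,t2)→insured(t2,f4) ✗  (l4,f3,t1)→insured(t1,f3) ✓
Counterexample: (l2,f2,t1) — insured(t1,f2) does not hold.

False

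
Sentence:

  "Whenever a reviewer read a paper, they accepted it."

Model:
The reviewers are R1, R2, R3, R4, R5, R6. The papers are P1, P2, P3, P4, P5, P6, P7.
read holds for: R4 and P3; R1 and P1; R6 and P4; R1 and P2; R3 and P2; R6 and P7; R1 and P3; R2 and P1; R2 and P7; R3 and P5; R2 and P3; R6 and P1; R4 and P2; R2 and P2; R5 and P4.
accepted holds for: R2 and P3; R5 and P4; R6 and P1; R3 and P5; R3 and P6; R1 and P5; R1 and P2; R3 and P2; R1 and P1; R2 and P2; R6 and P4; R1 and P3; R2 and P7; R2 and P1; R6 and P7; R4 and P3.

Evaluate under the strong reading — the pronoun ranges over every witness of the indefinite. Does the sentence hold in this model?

False

"it" takes "a paper" as antecedent — a donkey pronoun bound across the clause boundary.
Strong reading: for every (r,p) with read(r,p), accepted(r,p).
Restrictor pairs: (R1,P1) ✓  (R1,P2) ✓  (R1,P3) ✓  (R2,P1) ✓  (R2,P2) ✓  (R2,P3) ✓  (R2,P7) ✓  (R3,P2) ✓  (R3,P5) ✓  (R4,P2) ✗  (R4,P3) ✓  (R5,P4) ✓  (R6,P1) ✓  (R6,P4) ✓  (R6,P7) ✓
Counterexample: (R4,P2) is in read but fails the scope.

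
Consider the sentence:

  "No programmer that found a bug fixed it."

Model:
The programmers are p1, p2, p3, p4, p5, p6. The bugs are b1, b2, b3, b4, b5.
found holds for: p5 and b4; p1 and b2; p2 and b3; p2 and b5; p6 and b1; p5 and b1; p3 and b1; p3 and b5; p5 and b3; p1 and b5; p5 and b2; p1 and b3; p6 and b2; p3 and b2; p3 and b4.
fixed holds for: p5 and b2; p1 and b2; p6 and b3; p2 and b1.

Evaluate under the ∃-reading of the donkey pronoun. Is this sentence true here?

False

"it" takes "a bug" as antecedent — a donkey pronoun bound across the clause boundary.
Truth condition: for no (p,b) with found(p,b) does fixed(p,b) hold.
Restrictor pairs — does the scope hold? (p1,b2):holds  (p1,b3):fails  (p1,b5):fails  (p2,b3):fails  (p2,b5):fails  (p3,b1):fails  (p3,b2):fails  (p3,b4):fails  (p3,b5):fails  (p5,b1):fails  (p5,b2):holds  (p5,b3):fails  (p5,b4):fails  (p6,b1):fails  (p6,b2):fails
Scope holds for 2 pair(s), so the sentence is false.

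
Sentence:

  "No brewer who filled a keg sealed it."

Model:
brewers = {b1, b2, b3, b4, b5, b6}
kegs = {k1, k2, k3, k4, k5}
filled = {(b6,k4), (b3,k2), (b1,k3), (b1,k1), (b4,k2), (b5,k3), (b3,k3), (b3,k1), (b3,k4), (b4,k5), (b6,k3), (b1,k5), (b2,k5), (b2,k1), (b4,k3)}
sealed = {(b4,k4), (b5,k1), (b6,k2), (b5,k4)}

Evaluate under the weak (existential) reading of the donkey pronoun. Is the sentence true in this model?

True

"it" takes "a keg" as antecedent — a donkey pronoun bound across the clause boundary.
Truth condition: for no (b,k) with filled(b,k) does sealed(b,k) hold.
Restrictor pairs — does the scope hold? (b1,k1):fails  (b1,k3):fails  (b1,k5):fails  (b2,k1):fails  (b2,k5):fails  (b3,k1):fails  (b3,k2):fails  (b3,k3):fails  (b3,k4):fails  (b4,k2):fails  (b4,k3):fails  (b4,k5):fails  (b5,k3):fails  (b6,k3):fails  (b6,k4):fails
Scope holds for no restrictor pair, so the sentence is true.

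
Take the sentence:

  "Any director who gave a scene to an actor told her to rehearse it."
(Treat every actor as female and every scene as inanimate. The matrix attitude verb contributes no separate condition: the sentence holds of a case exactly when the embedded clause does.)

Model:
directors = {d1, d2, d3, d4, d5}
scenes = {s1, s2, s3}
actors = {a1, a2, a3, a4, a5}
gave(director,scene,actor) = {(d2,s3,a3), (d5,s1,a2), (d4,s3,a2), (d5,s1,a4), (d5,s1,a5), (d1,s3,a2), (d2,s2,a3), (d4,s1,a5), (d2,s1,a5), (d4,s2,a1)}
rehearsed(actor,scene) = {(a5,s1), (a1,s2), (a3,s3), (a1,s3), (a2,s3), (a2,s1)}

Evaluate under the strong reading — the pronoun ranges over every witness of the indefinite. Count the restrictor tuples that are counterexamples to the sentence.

"her" takes "an actor" as antecedent and "it" takes "a scene"; both are donkey pronouns co-varying with the restrictor.
Strong reading: for every (d,s,a) with gave(d,s,a), rehearsed(a,s).
Restrictor triples: (d1,s3,a2)→rehearsed(a2,s3) ✓  (d2,s1,a5)→rehearsed(a5,s1) ✓  (d2,s2,a3)→rehearsed(a3,s2) ✗  (d2,s3,a3)→rehearsed(a3,s3) ✓  (d4,s1,a5)→rehearsed(a5,s1) ✓  (d4,s2,a1)→rehearsed(a1,s2) ✓  (d4,s3,a2)→rehearsed(a2,s3) ✓  (d5,s1,a2)→rehearsed(a2,s1) ✓  (d5,s1,a4)→rehearsed(a4,s1) ✗  (d5,s1,a5)→rehearsed(a5,s1) ✓
Counterexamples (restrictor triples failing the scope): 2.

2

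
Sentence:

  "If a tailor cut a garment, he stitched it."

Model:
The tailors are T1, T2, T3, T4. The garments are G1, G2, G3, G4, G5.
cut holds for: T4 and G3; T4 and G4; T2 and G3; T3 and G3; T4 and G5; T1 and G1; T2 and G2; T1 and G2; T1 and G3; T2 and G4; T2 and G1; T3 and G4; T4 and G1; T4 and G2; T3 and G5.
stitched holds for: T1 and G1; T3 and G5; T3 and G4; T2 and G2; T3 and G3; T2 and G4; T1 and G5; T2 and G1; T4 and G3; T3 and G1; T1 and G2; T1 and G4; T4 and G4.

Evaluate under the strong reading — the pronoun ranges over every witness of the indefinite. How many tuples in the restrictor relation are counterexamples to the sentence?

"it" takes "a garment" as antecedent — a donkey pronoun bound across the clause boundary.
Strong reading: for every (t,g) with cut(t,g), stitched(t,g).
Restrictor pairs: (T1,G1) ✓  (T1,G2) ✓  (T1,G3) ✗  (T2,G1) ✓  (T2,G2) ✓  (T2,G3) ✗  (T2,G4) ✓  (T3,G3) ✓  (T3,G4) ✓  (T3,G5) ✓  (T4,G1) ✗  (T4,G2) ✗  (T4,G3) ✓  (T4,G4) ✓  (T4,G5) ✗
Counterexamples (restrictor pairs failing the scope): 5.

5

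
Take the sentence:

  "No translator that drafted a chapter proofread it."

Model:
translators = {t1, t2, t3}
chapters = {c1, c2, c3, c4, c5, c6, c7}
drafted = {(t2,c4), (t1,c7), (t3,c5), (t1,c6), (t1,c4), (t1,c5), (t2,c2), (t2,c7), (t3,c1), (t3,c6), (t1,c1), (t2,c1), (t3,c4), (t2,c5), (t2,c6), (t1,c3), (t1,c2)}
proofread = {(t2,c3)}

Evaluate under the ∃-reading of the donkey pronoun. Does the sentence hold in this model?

True

"it" takes "a chapter" as antecedent — a donkey pronoun bound across the clause boundary.
Truth condition: for no (t,c) with drafted(t,c) does proofread(t,c) hold.
Restrictor pairs — does the scope hold? (t1,c1):fails  (t1,c2):fails  (t1,c3):fails  (t1,c4):fails  (t1,c5):fails  (t1,c6):fails  (t1,c7):fails  (t2,c1):fails  (t2,c2):fails  (t2,c4):fails  (t2,c5):fails  (t2,c6):fails  (t2,c7):fails  (t3,c1):fails  (t3,c4):fails  (t3,c5):fails  (t3,c6):fails
Scope holds for no restrictor pair, so the sentence is true.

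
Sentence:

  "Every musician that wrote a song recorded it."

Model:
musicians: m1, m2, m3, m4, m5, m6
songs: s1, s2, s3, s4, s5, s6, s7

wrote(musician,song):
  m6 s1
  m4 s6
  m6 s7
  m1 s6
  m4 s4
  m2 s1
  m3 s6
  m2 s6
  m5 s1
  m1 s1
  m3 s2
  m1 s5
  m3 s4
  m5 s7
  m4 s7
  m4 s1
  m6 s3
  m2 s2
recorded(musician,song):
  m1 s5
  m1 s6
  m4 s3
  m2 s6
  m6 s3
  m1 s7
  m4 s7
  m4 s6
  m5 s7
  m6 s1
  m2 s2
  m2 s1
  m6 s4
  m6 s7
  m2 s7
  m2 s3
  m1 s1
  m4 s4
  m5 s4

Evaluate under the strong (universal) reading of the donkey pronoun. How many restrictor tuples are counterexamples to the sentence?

"it" takes "a song" as antecedent — a donkey pronoun bound across the clause boundary.
Strong reading: for every (m,s) with wrote(m,s), recorded(m,s).
Restrictor pairs: (m1,s1) ✓  (m1,s5) ✓  (m1,s6) ✓  (m2,s1) ✓  (m2,s2) ✓  (m2,s6) ✓  (m3,s2) ✗  (m3,s4) ✗  (m3,s6) ✗  (m4,s1) ✗  (m4,s4) ✓  (m4,s6) ✓  (m4,s7) ✓  (m5,s1) ✗  (m5,s7) ✓  (m6,s1) ✓  (m6,s3) ✓  (m6,s7) ✓
Counterexamples (restrictor pairs failing the scope): 5.

5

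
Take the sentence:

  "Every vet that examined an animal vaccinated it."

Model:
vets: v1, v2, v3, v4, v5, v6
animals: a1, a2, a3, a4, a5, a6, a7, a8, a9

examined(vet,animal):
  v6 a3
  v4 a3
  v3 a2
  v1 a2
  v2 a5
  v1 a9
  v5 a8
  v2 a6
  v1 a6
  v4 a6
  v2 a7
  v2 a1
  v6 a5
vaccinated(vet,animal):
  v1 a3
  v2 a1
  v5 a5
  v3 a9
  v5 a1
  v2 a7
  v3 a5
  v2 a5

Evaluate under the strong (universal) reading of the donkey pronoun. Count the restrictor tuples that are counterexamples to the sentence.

"it" takes "an animal" as antecedent — a donkey pronoun bound across the clause boundary.
Strong reading: for every (v,a) with examined(v,a), vaccinated(v,a).
Restrictor pairs: (v1,a2) ✗  (v1,a6) ✗  (v1,a9) ✗  (v2,a1) ✓  (v2,a5) ✓  (v2,a6) ✗  (v2,a7) ✓  (v3,a2) ✗  (v4,a3) ✗  (v4,a6) ✗  (v5,a8) ✗  (v6,a3) ✗  (v6,a5) ✗
Counterexamples (restrictor pairs failing the scope): 10.

10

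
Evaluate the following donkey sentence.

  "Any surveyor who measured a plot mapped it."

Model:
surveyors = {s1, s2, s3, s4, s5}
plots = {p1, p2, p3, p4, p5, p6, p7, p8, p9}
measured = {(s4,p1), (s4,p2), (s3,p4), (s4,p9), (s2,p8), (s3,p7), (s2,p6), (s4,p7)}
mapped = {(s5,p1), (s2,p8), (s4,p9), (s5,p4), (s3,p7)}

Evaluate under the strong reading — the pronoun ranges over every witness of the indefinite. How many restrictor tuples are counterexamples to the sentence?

5

"it" takes "a plot" as antecedent — a donkey pronoun bound across the clause boundary.
Strong reading: for every (s,p) with measured(s,p), mapped(s,p).
Restrictor pairs: (s2,p6) ✗  (s2,p8) ✓  (s3,p4) ✗  (s3,p7) ✓  (s4,p1) ✗  (s4,p2) ✗  (s4,p7) ✗  (s4,p9) ✓
Counterexamples (restrictor pairs failing the scope): 5.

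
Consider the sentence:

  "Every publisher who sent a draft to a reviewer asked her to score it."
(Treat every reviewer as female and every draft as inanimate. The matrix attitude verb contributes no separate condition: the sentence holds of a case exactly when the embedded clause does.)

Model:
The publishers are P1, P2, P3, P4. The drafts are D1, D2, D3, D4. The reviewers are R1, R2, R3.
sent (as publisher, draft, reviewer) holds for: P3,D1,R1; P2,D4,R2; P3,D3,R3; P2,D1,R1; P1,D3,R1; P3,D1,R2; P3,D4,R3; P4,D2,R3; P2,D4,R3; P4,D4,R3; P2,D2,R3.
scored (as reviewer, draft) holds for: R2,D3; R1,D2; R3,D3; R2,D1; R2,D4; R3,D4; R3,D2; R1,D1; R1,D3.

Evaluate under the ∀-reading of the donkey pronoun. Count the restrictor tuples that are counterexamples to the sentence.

0

"her" takes "a reviewer" as antecedent and "it" takes "a draft"; both are donkey pronouns co-varying with the restrictor.
Strong reading: for every (p,d,r) with sent(p,d,r), scored(r,d).
Restrictor triples: (P1,D3,R1)→scored(R1,D3) ✓  (P2,D1,R1)→scored(R1,D1) ✓  (P2,D2,R3)→scored(R3,D2) ✓  (P2,D4,R2)→scored(R2,D4) ✓  (P2,D4,R3)→scored(R3,D4) ✓  (P3,D1,R1)→scored(R1,D1) ✓  (P3,D1,R2)→scored(R2,D1) ✓  (P3,D3,R3)→scored(R3,D3) ✓  (P3,D4,R3)→scored(R3,D4) ✓  (P4,D2,R3)→scored(R3,D2) ✓  (P4,D4,R3)→scored(R3,D4) ✓
Counterexamples (restrictor triples failing the scope): 0.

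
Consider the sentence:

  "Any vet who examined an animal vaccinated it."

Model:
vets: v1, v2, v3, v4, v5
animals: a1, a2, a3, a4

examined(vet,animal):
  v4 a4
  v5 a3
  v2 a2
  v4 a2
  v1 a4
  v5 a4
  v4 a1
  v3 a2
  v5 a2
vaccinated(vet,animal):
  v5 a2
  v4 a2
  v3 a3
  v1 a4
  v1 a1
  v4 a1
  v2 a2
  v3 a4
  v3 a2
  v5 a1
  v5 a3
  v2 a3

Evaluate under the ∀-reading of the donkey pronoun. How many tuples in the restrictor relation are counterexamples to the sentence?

2

"it" takes "an animal" as antecedent — a donkey pronoun bound across the clause boundary.
Strong reading: for every (v,a) with examined(v,a), vaccinated(v,a).
Restrictor pairs: (v1,a4) ✓  (v2,a2) ✓  (v3,a2) ✓  (v4,a1) ✓  (v4,a2) ✓  (v4,a4) ✗  (v5,a2) ✓  (v5,a3) ✓  (v5,a4) ✗
Counterexamples (restrictor pairs failing the scope): 2.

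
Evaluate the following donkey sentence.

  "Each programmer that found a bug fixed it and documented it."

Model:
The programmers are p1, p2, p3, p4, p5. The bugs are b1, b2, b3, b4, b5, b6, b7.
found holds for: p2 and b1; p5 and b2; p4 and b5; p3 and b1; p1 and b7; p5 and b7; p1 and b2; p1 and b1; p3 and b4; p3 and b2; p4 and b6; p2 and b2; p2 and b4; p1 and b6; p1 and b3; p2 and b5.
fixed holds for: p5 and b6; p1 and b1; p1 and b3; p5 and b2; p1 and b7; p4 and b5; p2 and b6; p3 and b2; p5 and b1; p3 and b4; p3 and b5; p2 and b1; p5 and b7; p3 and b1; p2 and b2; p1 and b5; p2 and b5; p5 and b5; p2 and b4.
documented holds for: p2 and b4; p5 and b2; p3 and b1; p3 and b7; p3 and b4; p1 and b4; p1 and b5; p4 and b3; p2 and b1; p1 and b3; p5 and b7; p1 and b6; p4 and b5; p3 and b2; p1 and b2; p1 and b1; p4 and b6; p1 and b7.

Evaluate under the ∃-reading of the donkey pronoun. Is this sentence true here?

True

"it" takes "a bug" as antecedent — a donkey pronoun bound across the clause boundary.
Weak reading: every programmer p with some found-bug has at least one found-bug b such that fixed(p,b) ∧ documented(p,b).
Per programmer: p1:✓  p2:✓  p3:✓  p4:✓  p5:✓
Every programmer in the restrictor has a witness.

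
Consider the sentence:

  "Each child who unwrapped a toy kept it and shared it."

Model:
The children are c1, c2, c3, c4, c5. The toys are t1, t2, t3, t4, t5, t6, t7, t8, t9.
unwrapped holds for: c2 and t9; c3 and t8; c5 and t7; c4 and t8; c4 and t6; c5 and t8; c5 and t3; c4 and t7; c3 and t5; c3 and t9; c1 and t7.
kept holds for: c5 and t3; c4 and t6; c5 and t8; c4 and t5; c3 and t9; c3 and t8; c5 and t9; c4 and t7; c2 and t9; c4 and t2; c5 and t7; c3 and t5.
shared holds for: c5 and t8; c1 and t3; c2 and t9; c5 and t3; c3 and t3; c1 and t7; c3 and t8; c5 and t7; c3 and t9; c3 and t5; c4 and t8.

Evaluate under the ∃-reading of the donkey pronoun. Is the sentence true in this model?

"it" takes "a toy" as antecedent — a donkey pronoun bound across the clause boundary.
Weak reading: every child c with some unwrapped-toy has at least one unwrapped-toy t such that kept(c,t) ∧ shared(c,t).
Per child: c1:✗  c2:✓  c3:✓  c4:✗  c5:✓
c1 has no witness among its unwrapped-toys.

False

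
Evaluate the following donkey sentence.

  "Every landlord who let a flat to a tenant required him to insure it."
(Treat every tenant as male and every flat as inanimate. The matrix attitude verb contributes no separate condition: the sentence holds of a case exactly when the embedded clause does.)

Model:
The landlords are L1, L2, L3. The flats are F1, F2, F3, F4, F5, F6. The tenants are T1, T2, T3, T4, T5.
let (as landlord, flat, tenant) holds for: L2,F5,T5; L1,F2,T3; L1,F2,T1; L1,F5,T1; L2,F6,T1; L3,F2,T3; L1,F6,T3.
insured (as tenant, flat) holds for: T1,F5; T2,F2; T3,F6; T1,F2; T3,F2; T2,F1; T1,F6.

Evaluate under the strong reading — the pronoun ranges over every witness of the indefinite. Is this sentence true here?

"him" takes "a tenant" as antecedent and "it" takes "a flat"; both are donkey pronouns co-varying with the restrictor.
Strong reading: for every (l,f,t) with let(l,f,t), insured(t,f).
Restrictor triples: (L1,F2,T1)→insured(T1,F2) ✓  (L1,F2,T3)→insured(T3,F2) ✓  (L1,F5,T1)→insured(T1,F5) ✓  (L1,F6,T3)→insured(T3,F6) ✓  (L2,F5,T5)→insured(T5,F5) ✗  (L2,F6,T1)→insured(T1,F6) ✓  (L3,F2,T3)→insured(T3,F2) ✓
Counterexample: (L2,F5,T5) — insured(T5,F5) does not hold.

False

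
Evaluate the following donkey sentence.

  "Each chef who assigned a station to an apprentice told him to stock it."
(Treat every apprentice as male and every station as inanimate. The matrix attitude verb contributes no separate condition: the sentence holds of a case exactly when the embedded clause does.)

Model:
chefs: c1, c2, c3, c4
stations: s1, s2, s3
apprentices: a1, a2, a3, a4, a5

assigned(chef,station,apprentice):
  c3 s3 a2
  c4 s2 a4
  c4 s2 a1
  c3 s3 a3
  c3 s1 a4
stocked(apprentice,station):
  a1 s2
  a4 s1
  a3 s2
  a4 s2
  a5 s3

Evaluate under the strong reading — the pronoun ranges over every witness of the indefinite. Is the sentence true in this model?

False

"him" takes "an apprentice" as antecedent and "it" takes "a station"; both are donkey pronouns co-varying with the restrictor.
Strong reading: for every (c,s,a) with assigned(c,s,a), stocked(a,s).
Restrictor triples: (c3,s1,a4)→stocked(a4,s1) ✓  (c3,s3,a2)→stocked(a2,s3) ✗  (c3,s3,a3)→stocked(a3,s3) ✗  (c4,s2,a1)→stocked(a1,s2) ✓  (c4,s2,a4)→stocked(a4,s2) ✓
Counterexample: (c3,s3,a2) — stocked(a2,s3) does not hold.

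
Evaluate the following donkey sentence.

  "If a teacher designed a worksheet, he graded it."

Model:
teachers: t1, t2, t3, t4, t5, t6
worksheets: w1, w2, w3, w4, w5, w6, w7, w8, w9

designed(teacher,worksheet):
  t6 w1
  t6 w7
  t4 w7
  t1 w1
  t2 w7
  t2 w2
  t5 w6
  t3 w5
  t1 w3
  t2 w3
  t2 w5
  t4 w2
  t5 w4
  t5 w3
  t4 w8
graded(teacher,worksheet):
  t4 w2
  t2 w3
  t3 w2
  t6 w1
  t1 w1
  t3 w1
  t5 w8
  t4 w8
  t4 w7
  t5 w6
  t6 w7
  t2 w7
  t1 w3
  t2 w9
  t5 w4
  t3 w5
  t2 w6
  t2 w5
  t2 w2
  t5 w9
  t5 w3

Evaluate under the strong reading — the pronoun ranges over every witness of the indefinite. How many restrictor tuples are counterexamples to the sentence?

0

"it" takes "a worksheet" as antecedent — a donkey pronoun bound across the clause boundary.
Strong reading: for every (t,w) with designed(t,w), graded(t,w).
Restrictor pairs: (t1,w1) ✓  (t1,w3) ✓  (t2,w2) ✓  (t2,w3) ✓  (t2,w5) ✓  (t2,w7) ✓  (t3,w5) ✓  (t4,w2) ✓  (t4,w7) ✓  (t4,w8) ✓  (t5,w3) ✓  (t5,w4) ✓  (t5,w6) ✓  (t6,w1) ✓  (t6,w7) ✓
Counterexamples (restrictor pairs failing the scope): 0.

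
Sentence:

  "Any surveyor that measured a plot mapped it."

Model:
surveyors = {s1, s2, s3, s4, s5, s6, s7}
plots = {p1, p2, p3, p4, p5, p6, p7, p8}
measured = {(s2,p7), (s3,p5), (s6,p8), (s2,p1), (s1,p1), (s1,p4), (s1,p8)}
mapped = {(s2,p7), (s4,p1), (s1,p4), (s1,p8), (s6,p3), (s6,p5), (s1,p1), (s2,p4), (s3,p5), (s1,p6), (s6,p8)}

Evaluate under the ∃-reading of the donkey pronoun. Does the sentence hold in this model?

True

"it" takes "a plot" as antecedent — a donkey pronoun bound across the clause boundary.
Weak reading: every surveyor s with some measured-plot has at least one measured-plot p such that mapped(s,p).
Per surveyor: s1:✓  s2:✓  s3:✓  s6:✓
Every surveyor in the restrictor has a witness.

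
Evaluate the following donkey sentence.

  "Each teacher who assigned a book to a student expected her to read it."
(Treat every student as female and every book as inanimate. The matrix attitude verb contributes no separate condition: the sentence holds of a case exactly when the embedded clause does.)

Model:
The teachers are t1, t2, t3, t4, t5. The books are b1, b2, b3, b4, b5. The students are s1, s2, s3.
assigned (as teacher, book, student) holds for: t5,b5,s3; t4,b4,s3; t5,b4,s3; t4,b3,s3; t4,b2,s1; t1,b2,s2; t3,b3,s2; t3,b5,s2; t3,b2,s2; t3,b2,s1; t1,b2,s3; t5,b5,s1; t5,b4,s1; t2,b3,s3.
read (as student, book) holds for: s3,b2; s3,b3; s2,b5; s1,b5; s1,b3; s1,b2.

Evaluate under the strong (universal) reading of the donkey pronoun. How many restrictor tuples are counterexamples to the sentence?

7

"her" takes "a student" as antecedent and "it" takes "a book"; both are donkey pronouns co-varying with the restrictor.
Strong reading: for every (t,b,s) with assigned(t,b,s), read(s,b).
Restrictor triples: (t1,b2,s2)→read(s2,b2) ✗  (t1,b2,s3)→read(s3,b2) ✓  (t2,b3,s3)→read(s3,b3) ✓  (t3,b2,s1)→read(s1,b2) ✓  (t3,b2,s2)→read(s2,b2) ✗  (t3,b3,s2)→read(s2,b3) ✗  (t3,b5,s2)→read(s2,b5) ✓  (t4,b2,s1)→read(s1,b2) ✓  (t4,b3,s3)→read(s3,b3) ✓  (t4,b4,s3)→read(s3,b4) ✗  (t5,b4,s1)→read(s1,b4) ✗  (t5,b4,s3)→read(s3,b4) ✗  (t5,b5,s1)→read(s1,b5) ✓  (t5,b5,s3)→read(s3,b5) ✗
Counterexamples (restrictor triples failing the scope): 7.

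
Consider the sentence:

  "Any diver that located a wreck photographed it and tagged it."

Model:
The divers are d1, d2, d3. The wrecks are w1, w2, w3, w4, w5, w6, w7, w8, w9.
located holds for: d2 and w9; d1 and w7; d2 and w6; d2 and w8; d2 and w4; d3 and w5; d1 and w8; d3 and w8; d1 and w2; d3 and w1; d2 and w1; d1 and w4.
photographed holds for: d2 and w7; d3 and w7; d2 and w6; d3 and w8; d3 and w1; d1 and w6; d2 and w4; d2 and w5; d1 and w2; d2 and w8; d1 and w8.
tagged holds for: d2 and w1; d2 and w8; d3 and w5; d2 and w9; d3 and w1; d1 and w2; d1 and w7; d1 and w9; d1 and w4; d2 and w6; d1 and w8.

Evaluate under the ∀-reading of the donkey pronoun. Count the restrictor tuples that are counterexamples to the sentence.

7

"it" takes "a wreck" as antecedent — a donkey pronoun bound across the clause boundary.
Strong reading: for every (d,w) with located(d,w), photographed(d,w) ∧ tagged(d,w).
Restrictor pairs: (d1,w2) ✓  (d1,w4) ✗  (d1,w7) ✗  (d1,w8) ✓  (d2,w1) ✗  (d2,w4) ✗  (d2,w6) ✓  (d2,w8) ✓  (d2,w9) ✗  (d3,w1) ✓  (d3,w5) ✗  (d3,w8) ✗
Counterexamples (restrictor pairs failing the scope): 7.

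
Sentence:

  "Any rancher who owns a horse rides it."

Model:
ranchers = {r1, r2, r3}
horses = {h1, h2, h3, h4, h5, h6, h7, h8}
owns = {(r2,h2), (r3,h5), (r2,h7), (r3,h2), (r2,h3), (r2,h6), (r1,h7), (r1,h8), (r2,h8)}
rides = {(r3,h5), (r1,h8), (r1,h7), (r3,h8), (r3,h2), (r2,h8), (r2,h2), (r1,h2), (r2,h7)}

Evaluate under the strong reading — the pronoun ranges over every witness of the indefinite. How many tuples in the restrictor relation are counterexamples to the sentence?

"it" takes "a horse" as antecedent — a donkey pronoun bound across the clause boundary.
Strong reading: for every (r,h) with owns(r,h), rides(r,h).
Restrictor pairs: (r1,h7) ✓  (r1,h8) ✓  (r2,h2) ✓  (r2,h3) ✗  (r2,h6) ✗  (r2,h7) ✓  (r2,h8) ✓  (r3,h2) ✓  (r3,h5) ✓
Counterexamples (restrictor pairs failing the scope): 2.

2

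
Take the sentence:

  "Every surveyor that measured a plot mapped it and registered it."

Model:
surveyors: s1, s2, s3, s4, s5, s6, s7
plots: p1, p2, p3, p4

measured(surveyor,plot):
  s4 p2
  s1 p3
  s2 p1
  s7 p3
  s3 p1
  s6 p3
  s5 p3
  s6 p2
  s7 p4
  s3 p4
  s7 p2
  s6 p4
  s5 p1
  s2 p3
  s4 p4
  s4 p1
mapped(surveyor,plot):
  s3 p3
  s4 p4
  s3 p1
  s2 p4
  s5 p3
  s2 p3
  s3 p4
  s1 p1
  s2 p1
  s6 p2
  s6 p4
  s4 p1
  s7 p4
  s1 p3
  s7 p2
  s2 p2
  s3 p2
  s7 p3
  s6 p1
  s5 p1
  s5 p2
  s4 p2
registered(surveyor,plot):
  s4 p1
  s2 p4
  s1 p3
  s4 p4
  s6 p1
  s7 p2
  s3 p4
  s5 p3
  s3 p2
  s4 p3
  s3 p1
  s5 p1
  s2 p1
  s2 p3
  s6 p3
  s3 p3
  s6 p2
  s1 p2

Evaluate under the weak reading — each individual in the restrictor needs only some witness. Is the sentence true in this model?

"it" takes "a plot" as antecedent — a donkey pronoun bound across the clause boundary.
Weak reading: every surveyor s with some measured-plot has at least one measured-plot p such that mapped(s,p) ∧ registered(s,p).
Per surveyor: s1:✓  s2:✓  s3:✓  s4:✓  s5:✓  s6:✓  s7:✓
Every surveyor in the restrictor has a witness.

True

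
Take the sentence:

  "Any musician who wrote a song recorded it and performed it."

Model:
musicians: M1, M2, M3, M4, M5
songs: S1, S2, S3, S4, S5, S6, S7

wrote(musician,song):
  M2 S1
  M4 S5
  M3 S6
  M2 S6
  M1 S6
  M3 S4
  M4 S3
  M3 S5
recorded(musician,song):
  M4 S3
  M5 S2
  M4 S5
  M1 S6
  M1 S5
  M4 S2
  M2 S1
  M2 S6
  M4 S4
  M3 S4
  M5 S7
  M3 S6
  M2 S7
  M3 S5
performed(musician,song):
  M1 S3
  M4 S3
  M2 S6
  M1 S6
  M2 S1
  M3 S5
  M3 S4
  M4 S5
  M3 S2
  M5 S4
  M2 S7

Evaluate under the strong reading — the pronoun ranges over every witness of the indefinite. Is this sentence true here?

False

"it" takes "a song" as antecedent — a donkey pronoun bound across the clause boundary.
Strong reading: for every (m,s) with wrote(m,s), recorded(m,s) ∧ performed(m,s).
Restrictor pairs: (M1,S6) ✓  (M2,S1) ✓  (M2,S6) ✓  (M3,S4) ✓  (M3,S5) ✓  (M3,S6) ✗  (M4,S3) ✓  (M4,S5) ✓
Counterexample: (M3,S6) is in wrote but fails the scope.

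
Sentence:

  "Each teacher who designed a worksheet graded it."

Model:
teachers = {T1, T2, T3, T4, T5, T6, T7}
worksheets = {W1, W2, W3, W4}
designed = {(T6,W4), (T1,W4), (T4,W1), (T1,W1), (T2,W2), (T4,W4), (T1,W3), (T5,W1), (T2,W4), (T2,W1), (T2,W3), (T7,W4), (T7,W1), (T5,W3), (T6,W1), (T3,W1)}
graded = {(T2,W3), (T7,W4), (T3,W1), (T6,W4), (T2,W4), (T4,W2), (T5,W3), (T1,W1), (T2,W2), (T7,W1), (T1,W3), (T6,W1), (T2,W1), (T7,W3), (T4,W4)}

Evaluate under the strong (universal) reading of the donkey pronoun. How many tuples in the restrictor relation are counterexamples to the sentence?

3

"it" takes "a worksheet" as antecedent — a donkey pronoun bound across the clause boundary.
Strong reading: for every (t,w) with designed(t,w), graded(t,w).
Restrictor pairs: (T1,W1) ✓  (T1,W3) ✓  (T1,W4) ✗  (T2,W1) ✓  (T2,W2) ✓  (T2,W3) ✓  (T2,W4) ✓  (T3,W1) ✓  (T4,W1) ✗  (T4,W4) ✓  (T5,W1) ✗  (T5,W3) ✓  (T6,W1) ✓  (T6,W4) ✓  (T7,W1) ✓  (T7,W4) ✓
Counterexamples (restrictor pairs failing the scope): 3.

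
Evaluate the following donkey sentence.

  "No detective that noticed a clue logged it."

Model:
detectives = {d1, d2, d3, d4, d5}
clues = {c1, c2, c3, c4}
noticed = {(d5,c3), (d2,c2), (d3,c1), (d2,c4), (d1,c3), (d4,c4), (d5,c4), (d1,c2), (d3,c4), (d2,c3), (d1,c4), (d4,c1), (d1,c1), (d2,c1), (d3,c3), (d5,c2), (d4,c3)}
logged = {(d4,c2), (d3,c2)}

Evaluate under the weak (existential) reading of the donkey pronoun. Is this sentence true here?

"it" takes "a clue" as antecedent — a donkey pronoun bound across the clause boundary.
Truth condition: for no (d,c) with noticed(d,c) does logged(d,c) hold.
Restrictor pairs — does the scope hold? (d1,c1):fails  (d1,c2):fails  (d1,c3):fails  (d1,c4):fails  (d2,c1):fails  (d2,c2):fails  (d2,c3):fails  (d2,c4):fails  (d3,c1):fails  (d3,c3):fails  (d3,c4):fails  (d4,c1):fails  (d4,c3):fails  (d4,c4):fails  (d5,c2):fails  (d5,c3):fails  (d5,c4):fails
Scope holds for no restrictor pair, so the sentence is true.

True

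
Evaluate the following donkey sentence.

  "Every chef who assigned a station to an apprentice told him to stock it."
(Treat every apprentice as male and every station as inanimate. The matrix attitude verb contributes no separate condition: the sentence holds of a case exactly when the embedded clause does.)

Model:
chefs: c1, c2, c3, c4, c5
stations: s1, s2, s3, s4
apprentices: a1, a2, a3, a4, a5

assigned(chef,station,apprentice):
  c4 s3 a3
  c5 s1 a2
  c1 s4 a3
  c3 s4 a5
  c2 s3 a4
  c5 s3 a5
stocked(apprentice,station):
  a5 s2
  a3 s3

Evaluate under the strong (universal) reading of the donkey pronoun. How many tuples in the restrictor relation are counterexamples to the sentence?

"him" takes "an apprentice" as antecedent and "it" takes "a station"; both are donkey pronouns co-varying with the restrictor.
Strong reading: for every (c,s,a) with assigned(c,s,a), stocked(a,s).
Restrictor triples: (c1,s4,a3)→stocked(a3,s4) ✗  (c2,s3,a4)→stocked(a4,s3) ✗  (c3,s4,a5)→stocked(a5,s4) ✗  (c4,s3,a3)→stocked(a3,s3) ✓  (c5,s1,a2)→stocked(a2,s1) ✗  (c5,s3,a5)→stocked(a5,s3) ✗
Counterexamples (restrictor triples failing the scope): 5.

5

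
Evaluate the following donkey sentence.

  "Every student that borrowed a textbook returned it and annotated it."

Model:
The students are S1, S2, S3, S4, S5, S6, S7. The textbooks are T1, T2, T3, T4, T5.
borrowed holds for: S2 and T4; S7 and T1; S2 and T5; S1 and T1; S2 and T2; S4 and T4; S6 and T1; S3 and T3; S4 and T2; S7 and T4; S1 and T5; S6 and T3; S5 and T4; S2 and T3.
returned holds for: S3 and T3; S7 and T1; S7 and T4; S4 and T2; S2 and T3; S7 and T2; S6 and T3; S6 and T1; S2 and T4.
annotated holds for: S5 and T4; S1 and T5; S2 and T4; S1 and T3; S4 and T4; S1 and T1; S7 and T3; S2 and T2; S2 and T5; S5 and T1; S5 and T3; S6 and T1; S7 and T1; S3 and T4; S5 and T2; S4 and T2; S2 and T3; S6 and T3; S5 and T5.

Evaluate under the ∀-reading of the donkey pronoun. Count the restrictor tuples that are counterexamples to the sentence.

"it" takes "a textbook" as antecedent — a donkey pronoun bound across the clause boundary.
Strong reading: for every (s,t) with borrowed(s,t), returned(s,t) ∧ annotated(s,t).
Restrictor pairs: (S1,T1) ✗  (S1,T5) ✗  (S2,T2) ✗  (S2,T3) ✓  (S2,T4) ✓  (S2,T5) ✗  (S3,T3) ✗  (S4,T2) ✓  (S4,T4) ✗  (S5,T4) ✗  (S6,T1) ✓  (S6,T3) ✓  (S7,T1) ✓  (S7,T4) ✗
Counterexamples (restrictor pairs failing the scope): 8.

8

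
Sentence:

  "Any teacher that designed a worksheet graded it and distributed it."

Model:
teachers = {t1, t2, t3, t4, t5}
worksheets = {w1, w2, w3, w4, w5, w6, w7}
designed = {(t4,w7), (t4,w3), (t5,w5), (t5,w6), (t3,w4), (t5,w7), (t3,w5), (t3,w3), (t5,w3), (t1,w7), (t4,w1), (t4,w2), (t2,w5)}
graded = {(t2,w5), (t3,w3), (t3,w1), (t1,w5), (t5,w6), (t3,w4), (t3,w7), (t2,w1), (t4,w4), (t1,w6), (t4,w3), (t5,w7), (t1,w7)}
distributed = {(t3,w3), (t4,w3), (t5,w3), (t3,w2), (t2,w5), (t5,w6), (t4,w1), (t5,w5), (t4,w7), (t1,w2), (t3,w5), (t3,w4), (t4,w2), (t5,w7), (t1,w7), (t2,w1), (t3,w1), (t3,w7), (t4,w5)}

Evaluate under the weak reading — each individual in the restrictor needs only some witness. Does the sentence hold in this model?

True

"it" takes "a worksheet" as antecedent — a donkey pronoun bound across the clause boundary.
Weak reading: every teacher t with some designed-worksheet has at least one designed-worksheet w such that graded(t,w) ∧ distributed(t,w).
Per teacher: t1:✓  t2:✓  t3:✓  t4:✓  t5:✓
Every teacher in the restrictor has a witness.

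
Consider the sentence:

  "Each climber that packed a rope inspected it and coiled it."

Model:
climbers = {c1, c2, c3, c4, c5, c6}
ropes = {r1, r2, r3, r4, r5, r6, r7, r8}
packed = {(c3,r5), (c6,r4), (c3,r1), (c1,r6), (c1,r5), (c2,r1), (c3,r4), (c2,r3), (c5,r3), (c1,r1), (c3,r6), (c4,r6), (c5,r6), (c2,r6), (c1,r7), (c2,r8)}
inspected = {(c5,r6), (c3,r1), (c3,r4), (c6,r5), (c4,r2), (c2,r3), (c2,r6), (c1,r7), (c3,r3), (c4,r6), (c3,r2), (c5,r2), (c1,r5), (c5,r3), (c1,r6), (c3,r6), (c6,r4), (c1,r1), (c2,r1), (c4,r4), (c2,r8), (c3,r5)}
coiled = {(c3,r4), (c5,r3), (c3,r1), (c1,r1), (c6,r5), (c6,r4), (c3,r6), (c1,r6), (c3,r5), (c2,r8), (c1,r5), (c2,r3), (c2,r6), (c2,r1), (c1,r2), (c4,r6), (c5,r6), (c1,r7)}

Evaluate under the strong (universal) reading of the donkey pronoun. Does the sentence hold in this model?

True

"it" takes "a rope" as antecedent — a donkey pronoun bound across the clause boundary.
Strong reading: for every (c,r) with packed(c,r), inspected(c,r) ∧ coiled(c,r).
Restrictor pairs: (c1,r1) ✓  (c1,r5) ✓  (c1,r6) ✓  (c1,r7) ✓  (c2,r1) ✓  (c2,r3) ✓  (c2,r6) ✓  (c2,r8) ✓  (c3,r1) ✓  (c3,r4) ✓  (c3,r5) ✓  (c3,r6) ✓  (c4,r6) ✓  (c5,r3) ✓  (c5,r6) ✓  (c6,r4) ✓
Every restrictor pair satisfies the scope.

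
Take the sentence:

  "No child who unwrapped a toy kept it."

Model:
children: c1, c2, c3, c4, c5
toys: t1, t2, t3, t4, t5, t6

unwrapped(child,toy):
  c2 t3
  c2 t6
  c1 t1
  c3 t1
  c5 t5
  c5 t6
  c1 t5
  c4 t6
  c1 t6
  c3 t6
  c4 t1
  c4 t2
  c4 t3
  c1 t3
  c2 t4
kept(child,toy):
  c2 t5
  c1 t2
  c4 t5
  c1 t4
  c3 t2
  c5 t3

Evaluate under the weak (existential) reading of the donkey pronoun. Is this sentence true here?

"it" takes "a toy" as antecedent — a donkey pronoun bound across the clause boundary.
Truth condition: for no (c,t) with unwrapped(c,t) does kept(c,t) hold.
Restrictor pairs — does the scope hold? (c1,t1):fails  (c1,t3):fails  (c1,t5):fails  (c1,t6):fails  (c2,t3):fails  (c2,t4):fails  (c2,t6):fails  (c3,t1):fails  (c3,t6):fails  (c4,t1):fails  (c4,t2):fails  (c4,t3):fails  (c4,t6):fails  (c5,t5):fails  (c5,t6):fails
Scope holds for no restrictor pair, so the sentence is true.

True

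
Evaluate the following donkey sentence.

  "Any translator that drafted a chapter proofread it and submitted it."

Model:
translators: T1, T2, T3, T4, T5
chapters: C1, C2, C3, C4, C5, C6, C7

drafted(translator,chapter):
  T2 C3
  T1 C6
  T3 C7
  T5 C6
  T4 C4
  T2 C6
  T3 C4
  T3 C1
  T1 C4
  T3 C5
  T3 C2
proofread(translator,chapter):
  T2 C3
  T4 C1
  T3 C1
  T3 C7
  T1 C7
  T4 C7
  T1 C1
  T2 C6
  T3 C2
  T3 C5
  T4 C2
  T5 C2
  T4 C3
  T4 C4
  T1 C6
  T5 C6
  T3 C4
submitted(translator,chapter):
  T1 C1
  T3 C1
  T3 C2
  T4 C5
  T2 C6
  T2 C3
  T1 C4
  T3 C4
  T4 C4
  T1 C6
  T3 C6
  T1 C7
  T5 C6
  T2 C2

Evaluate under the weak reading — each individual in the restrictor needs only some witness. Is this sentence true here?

"it" takes "a chapter" as antecedent — a donkey pronoun bound across the clause boundary.
Weak reading: every translator t with some drafted-chapter has at least one drafted-chapter c such that proofread(t,c) ∧ submitted(t,c).
Per translator: T1:✓  T2:✓  T3:✓  T4:✓  T5:✓
Every translator in the restrictor has a witness.

True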